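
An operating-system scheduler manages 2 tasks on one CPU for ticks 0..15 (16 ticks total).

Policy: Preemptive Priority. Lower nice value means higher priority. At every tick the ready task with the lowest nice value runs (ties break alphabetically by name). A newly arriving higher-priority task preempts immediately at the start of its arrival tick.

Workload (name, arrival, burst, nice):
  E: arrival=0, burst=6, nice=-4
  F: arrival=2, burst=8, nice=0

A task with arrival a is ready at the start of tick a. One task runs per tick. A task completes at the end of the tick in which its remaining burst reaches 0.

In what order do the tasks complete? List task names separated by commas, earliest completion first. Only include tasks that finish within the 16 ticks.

completion order = E, F

t=0: ready={E} → run E
t=1: ready={E} → run E
t=2: ready={E,F} → run E
t=3: ready={E,F} → run E
t=4: ready={E,F} → run E
t=5: ready={E,F} → run E
t=6: ready={F} → run F
t=7: ready={F} → run F
t=8: ready={F} → run F
t=9: ready={F} → run F
t=10: ready={F} → run F
t=11: ready={F} → run F
t=12: ready={F} → run F
t=13: ready={F} → run F
t=14: (idle)
t=15: (idle)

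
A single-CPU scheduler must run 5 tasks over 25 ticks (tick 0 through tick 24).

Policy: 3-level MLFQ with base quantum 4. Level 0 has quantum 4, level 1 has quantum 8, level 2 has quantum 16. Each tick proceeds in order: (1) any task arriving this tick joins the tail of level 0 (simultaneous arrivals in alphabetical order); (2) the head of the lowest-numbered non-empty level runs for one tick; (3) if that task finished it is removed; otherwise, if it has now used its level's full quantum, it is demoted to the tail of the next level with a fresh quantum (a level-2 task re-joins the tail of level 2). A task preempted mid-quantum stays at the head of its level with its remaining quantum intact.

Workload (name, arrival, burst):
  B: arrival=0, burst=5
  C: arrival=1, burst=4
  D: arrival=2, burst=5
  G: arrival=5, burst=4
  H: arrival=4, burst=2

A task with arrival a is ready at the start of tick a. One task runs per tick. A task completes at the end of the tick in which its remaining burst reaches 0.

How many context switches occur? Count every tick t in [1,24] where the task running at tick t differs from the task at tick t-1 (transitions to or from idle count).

context switches = 7

t=0: L0/L1/L2 = B/-/- → run B
t=1: L0/L1/L2 = BC/-/- → run B
t=2: L0/L1/L2 = BCD/-/- → run B
t=3: L0/L1/L2 = BCD/-/- → run B
t=4: L0/L1/L2 = CDH/B/- → run C
t=5: L0/L1/L2 = CDHG/B/- → run C
t=6: L0/L1/L2 = CDHG/B/- → run C
t=7: L0/L1/L2 = CDHG/B/- → run C
t=8: L0/L1/L2 = DHG/B/- → run D
t=9: L0/L1/L2 = DHG/B/- → run D
t=10: L0/L1/L2 = DHG/B/- → run D
t=11: L0/L1/L2 = DHG/B/- → run D
t=12: L0/L1/L2 = HG/BD/- → run H
t=13: L0/L1/L2 = HG/BD/- → run H
t=14: L0/L1/L2 = G/BD/- → run G
t=15: L0/L1/L2 = G/BD/- → run G
t=16: L0/L1/L2 = G/BD/- → run G
t=17: L0/L1/L2 = G/BD/- → run G
t=18: L0/L1/L2 = -/BD/- → run B
t=19: L0/L1/L2 = -/D/- → run D
t=20: (idle)
t=21: (idle)
t=22: (idle)
t=23: (idle)
t=24: (idle)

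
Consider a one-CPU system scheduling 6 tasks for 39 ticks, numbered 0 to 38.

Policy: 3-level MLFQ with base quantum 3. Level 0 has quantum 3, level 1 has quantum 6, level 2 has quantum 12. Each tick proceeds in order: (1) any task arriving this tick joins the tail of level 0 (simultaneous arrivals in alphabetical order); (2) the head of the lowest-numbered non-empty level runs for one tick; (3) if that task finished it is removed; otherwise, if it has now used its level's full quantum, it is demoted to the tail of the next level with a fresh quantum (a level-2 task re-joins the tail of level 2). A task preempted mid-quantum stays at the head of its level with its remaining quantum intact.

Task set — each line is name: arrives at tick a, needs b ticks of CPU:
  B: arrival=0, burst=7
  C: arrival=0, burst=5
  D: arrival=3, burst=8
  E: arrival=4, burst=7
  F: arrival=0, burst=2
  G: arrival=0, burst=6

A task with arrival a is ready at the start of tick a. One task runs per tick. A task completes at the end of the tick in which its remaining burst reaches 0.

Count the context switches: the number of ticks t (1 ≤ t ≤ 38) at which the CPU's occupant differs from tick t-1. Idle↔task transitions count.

t=0: L0/L1/L2 = BCFG/-/- → run B
t=1: L0/L1/L2 = BCFG/-/- → run B
t=2: L0/L1/L2 = BCFG/-/- → run B
t=3: L0/L1/L2 = CFGD/B/- → run C
t=4: L0/L1/L2 = CFGDE/B/- → run C
t=5: L0/L1/L2 = CFGDE/B/- → run C
t=6: L0/L1/L2 = FGDE/BC/- → run F
t=7: L0/L1/L2 = FGDE/BC/- → run F
t=8: L0/L1/L2 = GDE/BC/- → run G
t=9: L0/L1/L2 = GDE/BC/- → run G
t=10: L0/L1/L2 = GDE/BC/- → run G
t=11: L0/L1/L2 = DE/BCG/- → run D
t=12: L0/L1/L2 = DE/BCG/- → run D
t=13: L0/L1/L2 = DE/BCG/- → run D
t=14: L0/L1/L2 = E/BCGD/- → run E
t=15: L0/L1/L2 = E/BCGD/- → run E
t=16: L0/L1/L2 = E/BCGD/- → run E
t=17: L0/L1/L2 = -/BCGDE/- → run B
t=18: L0/L1/L2 = -/BCGDE/- → run B
t=19: L0/L1/L2 = -/BCGDE/- → run B
t=20: L0/L1/L2 = -/BCGDE/- → run B
t=21: L0/L1/L2 = -/CGDE/- → run C
t=22: L0/L1/L2 = -/CGDE/- → run C
t=23: L0/L1/L2 = -/GDE/- → run G
t=24: L0/L1/L2 = -/GDE/- → run G
t=25: L0/L1/L2 = -/GDE/- → run G
t=26: L0/L1/L2 = -/DE/- → run D
t=27: L0/L1/L2 = -/DE/- → run D
t=28: L0/L1/L2 = -/DE/- → run D
t=29: L0/L1/L2 = -/DE/- → run D
t=30: L0/L1/L2 = -/DE/- → run D
t=31: L0/L1/L2 = -/E/- → run E
t=32: L0/L1/L2 = -/E/- → run E
t=33: L0/L1/L2 = -/E/- → run E
t=34: L0/L1/L2 = -/E/- → run E
t=35: (idle)
t=36: (idle)
t=37: (idle)
t=38: (idle)

context switches = 11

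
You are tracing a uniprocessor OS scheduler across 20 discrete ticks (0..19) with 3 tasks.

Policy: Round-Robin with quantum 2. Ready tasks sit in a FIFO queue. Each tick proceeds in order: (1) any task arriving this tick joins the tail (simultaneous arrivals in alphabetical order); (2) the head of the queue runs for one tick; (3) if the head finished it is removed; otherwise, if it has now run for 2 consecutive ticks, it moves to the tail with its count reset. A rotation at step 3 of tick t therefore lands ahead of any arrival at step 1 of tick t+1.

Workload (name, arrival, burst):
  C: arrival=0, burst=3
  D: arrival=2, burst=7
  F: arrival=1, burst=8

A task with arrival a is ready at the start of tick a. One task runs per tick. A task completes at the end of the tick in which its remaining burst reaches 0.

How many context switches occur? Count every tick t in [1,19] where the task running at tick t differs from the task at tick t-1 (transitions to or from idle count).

context switches = 10

t=0: queue=[C] q_used=0 → run C
t=1: queue=[C,F] q_used=1 → run C
t=2: queue=[F,C,D] q_used=0 → run F
t=3: queue=[F,C,D] q_used=1 → run F
t=4: queue=[C,D,F] q_used=0 → run C
t=5: queue=[D,F] q_used=0 → run D
t=6: queue=[D,F] q_used=1 → run D
t=7: queue=[F,D] q_used=0 → run F
t=8: queue=[F,D] q_used=1 → run F
t=9: queue=[D,F] q_used=0 → run D
t=10: queue=[D,F] q_used=1 → run D
t=11: queue=[F,D] q_used=0 → run F
t=12: queue=[F,D] q_used=1 → run F
t=13: queue=[D,F] q_used=0 → run D
t=14: queue=[D,F] q_used=1 → run D
t=15: queue=[F,D] q_used=0 → run F
t=16: queue=[F,D] q_used=1 → run F
t=17: queue=[D] q_used=0 → run D
t=18: (idle)
t=19: (idle)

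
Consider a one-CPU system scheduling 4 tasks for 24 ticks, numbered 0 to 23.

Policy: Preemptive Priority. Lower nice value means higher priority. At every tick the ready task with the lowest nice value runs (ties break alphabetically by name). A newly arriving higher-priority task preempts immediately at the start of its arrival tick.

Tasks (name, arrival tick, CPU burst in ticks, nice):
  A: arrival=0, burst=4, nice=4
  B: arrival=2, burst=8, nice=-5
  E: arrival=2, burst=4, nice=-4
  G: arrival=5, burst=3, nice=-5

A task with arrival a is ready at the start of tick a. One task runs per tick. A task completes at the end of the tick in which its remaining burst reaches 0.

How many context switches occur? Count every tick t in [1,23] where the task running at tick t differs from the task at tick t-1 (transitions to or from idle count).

t=0: ready={A} → run A
t=1: ready={A} → run A
t=2: ready={A,B,E} → run B
t=3: ready={A,B,E} → run B
t=4: ready={A,B,E} → run B
t=5: ready={A,B,E,G} → run B
t=6: ready={A,B,E,G} → run B
t=7: ready={A,B,E,G} → run B
t=8: ready={A,B,E,G} → run B
t=9: ready={A,B,E,G} → run B
t=10: ready={A,E,G} → run G
t=11: ready={A,E,G} → run G
t=12: ready={A,E,G} → run G
t=13: ready={A,E} → run E
t=14: ready={A,E} → run E
t=15: ready={A,E} → run E
t=16: ready={A,E} → run E
t=17: ready={A} → run A
t=18: ready={A} → run A
t=19: (idle)
t=20: (idle)
t=21: (idle)
t=22: (idle)
t=23: (idle)

context switches = 5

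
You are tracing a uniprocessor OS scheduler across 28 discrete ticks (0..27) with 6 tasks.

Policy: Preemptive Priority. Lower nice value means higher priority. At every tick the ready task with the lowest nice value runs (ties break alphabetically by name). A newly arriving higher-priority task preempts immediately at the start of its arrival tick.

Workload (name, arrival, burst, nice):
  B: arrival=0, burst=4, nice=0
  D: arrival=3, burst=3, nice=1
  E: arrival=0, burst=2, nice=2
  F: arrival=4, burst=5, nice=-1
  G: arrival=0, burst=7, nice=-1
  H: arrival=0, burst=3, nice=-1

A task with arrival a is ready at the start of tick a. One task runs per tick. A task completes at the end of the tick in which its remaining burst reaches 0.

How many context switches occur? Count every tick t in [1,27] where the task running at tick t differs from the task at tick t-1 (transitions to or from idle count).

context switches = 7

t=0: ready={B,E,G,H} → run G
t=1: ready={B,E,G,H} → run G
t=2: ready={B,E,G,H} → run G
t=3: ready={B,D,E,G,H} → run G
t=4: ready={B,D,E,F,G,H} → run F
t=5: ready={B,D,E,F,G,H} → run F
t=6: ready={B,D,E,F,G,H} → run F
t=7: ready={B,D,E,F,G,H} → run F
t=8: ready={B,D,E,F,G,H} → run F
t=9: ready={B,D,E,G,H} → run G
t=10: ready={B,D,E,G,H} → run G
t=11: ready={B,D,E,G,H} → run G
t=12: ready={B,D,E,H} → run H
t=13: ready={B,D,E,H} → run H
t=14: ready={B,D,E,H} → run H
t=15: ready={B,D,E} → run B
t=16: ready={B,D,E} → run B
t=17: ready={B,D,E} → run B
t=18: ready={B,D,E} → run B
t=19: ready={D,E} → run D
t=20: ready={D,E} → run D
t=21: ready={D,E} → run D
t=22: ready={E} → run E
t=23: ready={E} → run E
t=24: (idle)
t=25: (idle)
t=26: (idle)
t=27: (idle)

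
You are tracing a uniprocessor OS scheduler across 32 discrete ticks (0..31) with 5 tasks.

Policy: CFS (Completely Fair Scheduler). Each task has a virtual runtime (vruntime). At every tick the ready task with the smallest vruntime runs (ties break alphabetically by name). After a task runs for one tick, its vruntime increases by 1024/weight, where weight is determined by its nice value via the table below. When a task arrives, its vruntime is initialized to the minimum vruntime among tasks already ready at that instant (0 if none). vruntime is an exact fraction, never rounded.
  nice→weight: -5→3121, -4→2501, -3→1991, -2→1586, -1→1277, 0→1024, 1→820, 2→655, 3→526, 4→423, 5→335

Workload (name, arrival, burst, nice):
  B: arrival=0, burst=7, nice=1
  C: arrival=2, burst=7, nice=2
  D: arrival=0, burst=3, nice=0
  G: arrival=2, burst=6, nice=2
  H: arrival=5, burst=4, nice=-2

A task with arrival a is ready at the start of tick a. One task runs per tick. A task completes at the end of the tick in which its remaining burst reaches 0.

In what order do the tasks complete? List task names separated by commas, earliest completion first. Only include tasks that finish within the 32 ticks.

t=0: vr[B=0 D=0] → run B
t=1: vr[B=256/205 D=0] → run D
t=2: vr[B=256/205 C=1 D=1 G=1] → run C
t=3: vr[B=256/205 C=1679/655 D=1 G=1] → run D
t=4: vr[B=256/205 C=1679/655 D=2 G=1] → run G
t=5: vr[B=256/205 C=1679/655 D=2 G=1679/655 H=256/205] → run B
t=6: vr[B=512/205 C=1679/655 D=2 G=1679/655 H=256/205] → run H
t=7: vr[B=512/205 C=1679/655 D=2 G=1679/655 H=307968/162565] → run H
t=8: vr[B=512/205 C=1679/655 D=2 G=1679/655 H=412928/162565] → run D
t=9: vr[B=512/205 C=1679/655 G=1679/655 H=412928/162565] → run B
t=10: vr[B=768/205 C=1679/655 G=1679/655 H=412928/162565] → run H
t=11: vr[B=768/205 C=1679/655 G=1679/655 H=517888/162565] → run C
t=12: vr[B=768/205 C=2703/655 G=1679/655 H=517888/162565] → run G
t=13: vr[B=768/205 C=2703/655 G=2703/655 H=517888/162565] → run H
t=14: vr[B=768/205 C=2703/655 G=2703/655] → run B
t=15: vr[B=1024/205 C=2703/655 G=2703/655] → run C
t=16: vr[B=1024/205 C=3727/655 G=2703/655] → run G
t=17: vr[B=1024/205 C=3727/655 G=3727/655] → run B
t=18: vr[B=256/41 C=3727/655 G=3727/655] → run C
t=19: vr[B=256/41 C=4751/655 G=3727/655] → run G
t=20: vr[B=256/41 C=4751/655 G=4751/655] → run B
t=21: vr[B=1536/205 C=4751/655 G=4751/655] → run C
t=22: vr[B=1536/205 C=1155/131 G=4751/655] → run G
t=23: vr[B=1536/205 C=1155/131 G=1155/131] → run B
t=24: vr[C=1155/131 G=1155/131] → run C
t=25: vr[C=6799/655 G=1155/131] → run G
t=26: vr[C=6799/655] → run C
t=27: (idle)
t=28: (idle)
t=29: (idle)
t=30: (idle)
t=31: (idle)

completion order = D, H, B, G, C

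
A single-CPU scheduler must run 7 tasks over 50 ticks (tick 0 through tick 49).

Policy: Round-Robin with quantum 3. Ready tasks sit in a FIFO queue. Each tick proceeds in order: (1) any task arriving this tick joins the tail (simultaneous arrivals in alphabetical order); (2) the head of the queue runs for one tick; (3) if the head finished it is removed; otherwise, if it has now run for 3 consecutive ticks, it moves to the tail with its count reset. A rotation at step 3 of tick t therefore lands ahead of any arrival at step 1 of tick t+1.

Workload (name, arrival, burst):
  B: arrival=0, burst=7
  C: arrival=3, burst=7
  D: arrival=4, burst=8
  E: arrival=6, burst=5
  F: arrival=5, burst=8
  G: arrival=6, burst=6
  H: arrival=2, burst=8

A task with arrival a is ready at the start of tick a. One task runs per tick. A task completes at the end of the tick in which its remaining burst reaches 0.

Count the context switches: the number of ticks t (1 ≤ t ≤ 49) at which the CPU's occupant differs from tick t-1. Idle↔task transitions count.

t=0: queue=[B] q_used=0 → run B
t=1: queue=[B] q_used=1 → run B
t=2: queue=[B,H] q_used=2 → run B
t=3: queue=[H,B,C] q_used=0 → run H
t=4: queue=[H,B,C,D] q_used=1 → run H
t=5: queue=[H,B,C,D,F] q_used=2 → run H
t=6: queue=[B,C,D,F,H,E,G] q_used=0 → run B
t=7: queue=[B,C,D,F,H,E,G] q_used=1 → run B
t=8: queue=[B,C,D,F,H,E,G] q_used=2 → run B
t=9: queue=[C,D,F,H,E,G,B] q_used=0 → run C
t=10: queue=[C,D,F,H,E,G,B] q_used=1 → run C
t=11: queue=[C,D,F,H,E,G,B] q_used=2 → run C
t=12: queue=[D,F,H,E,G,B,C] q_used=0 → run D
t=13: queue=[D,F,H,E,G,B,C] q_used=1 → run D
t=14: queue=[D,F,H,E,G,B,C] q_used=2 → run D
t=15: queue=[F,H,E,G,B,C,D] q_used=0 → run F
t=16: queue=[F,H,E,G,B,C,D] q_used=1 → run F
t=17: queue=[F,H,E,G,B,C,D] q_used=2 → run F
t=18: queue=[H,E,G,B,C,D,F] q_used=0 → run H
t=19: queue=[H,E,G,B,C,D,F] q_used=1 → run H
t=20: queue=[H,E,G,B,C,D,F] q_used=2 → run H
t=21: queue=[E,G,B,C,D,F,H] q_used=0 → run E
t=22: queue=[E,G,B,C,D,F,H] q_used=1 → run E
t=23: queue=[E,G,B,C,D,F,H] q_used=2 → run E
t=24: queue=[G,B,C,D,F,H,E] q_used=0 → run G
t=25: queue=[G,B,C,D,F,H,E] q_used=1 → run G
t=26: queue=[G,B,C,D,F,H,E] q_used=2 → run G
t=27: queue=[B,C,D,F,H,E,G] q_used=0 → run B
t=28: queue=[C,D,F,H,E,G] q_used=0 → run C
t=29: queue=[C,D,F,H,E,G] q_used=1 → run C
t=30: queue=[C,D,F,H,E,G] q_used=2 → run C
t=31: queue=[D,F,H,E,G,C] q_used=0 → run D
t=32: queue=[D,F,H,E,G,C] q_used=1 → run D
t=33: queue=[D,F,H,E,G,C] q_used=2 → run D
t=34: queue=[F,H,E,G,C,D] q_used=0 → run F
t=35: queue=[F,H,E,G,C,D] q_used=1 → run F
t=36: queue=[F,H,E,G,C,D] q_used=2 → run F
t=37: queue=[H,E,G,C,D,F] q_used=0 → run H
t=38: queue=[H,E,G,C,D,F] q_used=1 → run H
t=39: queue=[E,G,C,D,F] q_used=0 → run E
t=40: queue=[E,G,C,D,F] q_used=1 → run E
t=41: queue=[G,C,D,F] q_used=0 → run G
t=42: queue=[G,C,D,F] q_used=1 → run G
t=43: queue=[G,C,D,F] q_used=2 → run G
t=44: queue=[C,D,F] q_used=0 → run C
t=45: queue=[D,F] q_used=0 → run D
t=46: queue=[D,F] q_used=1 → run D
t=47: queue=[F] q_used=0 → run F
t=48: queue=[F] q_used=1 → run F
t=49: (idle)

context switches = 19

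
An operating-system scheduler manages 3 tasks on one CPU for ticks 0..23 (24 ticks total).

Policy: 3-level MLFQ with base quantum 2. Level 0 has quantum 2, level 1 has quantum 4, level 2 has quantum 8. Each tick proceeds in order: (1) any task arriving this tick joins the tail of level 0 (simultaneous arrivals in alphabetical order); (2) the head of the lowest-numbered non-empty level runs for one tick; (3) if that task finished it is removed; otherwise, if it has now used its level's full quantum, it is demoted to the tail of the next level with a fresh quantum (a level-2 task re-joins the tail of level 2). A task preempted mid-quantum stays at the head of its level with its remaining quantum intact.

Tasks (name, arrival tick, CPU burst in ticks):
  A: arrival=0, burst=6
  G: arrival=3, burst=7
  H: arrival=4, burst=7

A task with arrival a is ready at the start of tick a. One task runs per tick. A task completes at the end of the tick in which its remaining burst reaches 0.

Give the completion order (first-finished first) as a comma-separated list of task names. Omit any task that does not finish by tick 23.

completion order = A, G, H

t=0: L0/L1/L2 = A/-/- → run A
t=1: L0/L1/L2 = A/-/- → run A
t=2: L0/L1/L2 = -/A/- → run A
t=3: L0/L1/L2 = G/A/- → run G
t=4: L0/L1/L2 = GH/A/- → run G
t=5: L0/L1/L2 = H/AG/- → run H
t=6: L0/L1/L2 = H/AG/- → run H
t=7: L0/L1/L2 = -/AGH/- → run A
t=8: L0/L1/L2 = -/AGH/- → run A
t=9: L0/L1/L2 = -/AGH/- → run A
t=10: L0/L1/L2 = -/GH/- → run G
t=11: L0/L1/L2 = -/GH/- → run G
t=12: L0/L1/L2 = -/GH/- → run G
t=13: L0/L1/L2 = -/GH/- → run G
t=14: L0/L1/L2 = -/H/G → run H
t=15: L0/L1/L2 = -/H/G → run H
t=16: L0/L1/L2 = -/H/G → run H
t=17: L0/L1/L2 = -/H/G → run H
t=18: L0/L1/L2 = -/-/GH → run G
t=19: L0/L1/L2 = -/-/H → run H
t=20: (idle)
t=21: (idle)
t=22: (idle)
t=23: (idle)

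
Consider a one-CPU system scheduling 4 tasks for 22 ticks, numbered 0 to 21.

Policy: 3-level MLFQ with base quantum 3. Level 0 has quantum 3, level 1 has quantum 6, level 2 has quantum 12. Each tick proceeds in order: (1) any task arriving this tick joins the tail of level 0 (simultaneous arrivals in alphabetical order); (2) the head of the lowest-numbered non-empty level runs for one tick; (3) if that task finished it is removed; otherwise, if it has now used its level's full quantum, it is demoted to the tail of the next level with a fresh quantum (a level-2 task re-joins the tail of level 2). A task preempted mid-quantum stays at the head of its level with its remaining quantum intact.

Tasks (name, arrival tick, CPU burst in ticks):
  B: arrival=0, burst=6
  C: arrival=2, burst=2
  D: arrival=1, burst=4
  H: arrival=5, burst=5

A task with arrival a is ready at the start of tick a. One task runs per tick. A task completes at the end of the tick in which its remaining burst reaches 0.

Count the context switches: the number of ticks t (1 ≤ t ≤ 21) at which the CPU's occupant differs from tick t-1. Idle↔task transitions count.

context switches = 7

t=0: L0/L1/L2 = B/-/- → run B
t=1: L0/L1/L2 = BD/-/- → run B
t=2: L0/L1/L2 = BDC/-/- → run B
t=3: L0/L1/L2 = DC/B/- → run D
t=4: L0/L1/L2 = DC/B/- → run D
t=5: L0/L1/L2 = DCH/B/- → run D
t=6: L0/L1/L2 = CH/BD/- → run C
t=7: L0/L1/L2 = CH/BD/- → run C
t=8: L0/L1/L2 = H/BD/- → run H
t=9: L0/L1/L2 = H/BD/- → run H
t=10: L0/L1/L2 = H/BD/- → run H
t=11: L0/L1/L2 = -/BDH/- → run B
t=12: L0/L1/L2 = -/BDH/- → run B
t=13: L0/L1/L2 = -/BDH/- → run B
t=14: L0/L1/L2 = -/DH/- → run D
t=15: L0/L1/L2 = -/H/- → run H
t=16: L0/L1/L2 = -/H/- → run H
t=17: (idle)
t=18: (idle)
t=19: (idle)
t=20: (idle)
t=21: (idle)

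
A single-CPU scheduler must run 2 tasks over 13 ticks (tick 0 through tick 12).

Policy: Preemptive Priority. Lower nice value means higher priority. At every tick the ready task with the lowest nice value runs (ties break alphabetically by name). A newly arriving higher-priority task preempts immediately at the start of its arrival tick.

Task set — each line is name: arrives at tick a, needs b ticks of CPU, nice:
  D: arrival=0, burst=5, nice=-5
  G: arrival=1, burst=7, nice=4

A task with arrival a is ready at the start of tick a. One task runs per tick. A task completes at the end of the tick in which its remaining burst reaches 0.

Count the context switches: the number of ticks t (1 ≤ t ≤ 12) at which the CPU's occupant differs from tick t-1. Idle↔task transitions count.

t=0: ready={D} → run D
t=1: ready={D,G} → run D
t=2: ready={D,G} → run D
t=3: ready={D,G} → run D
t=4: ready={D,G} → run D
t=5: ready={G} → run G
t=6: ready={G} → run G
t=7: ready={G} → run G
t=8: ready={G} → run G
t=9: ready={G} → run G
t=10: ready={G} → run G
t=11: ready={G} → run G
t=12: (idle)

context switches = 2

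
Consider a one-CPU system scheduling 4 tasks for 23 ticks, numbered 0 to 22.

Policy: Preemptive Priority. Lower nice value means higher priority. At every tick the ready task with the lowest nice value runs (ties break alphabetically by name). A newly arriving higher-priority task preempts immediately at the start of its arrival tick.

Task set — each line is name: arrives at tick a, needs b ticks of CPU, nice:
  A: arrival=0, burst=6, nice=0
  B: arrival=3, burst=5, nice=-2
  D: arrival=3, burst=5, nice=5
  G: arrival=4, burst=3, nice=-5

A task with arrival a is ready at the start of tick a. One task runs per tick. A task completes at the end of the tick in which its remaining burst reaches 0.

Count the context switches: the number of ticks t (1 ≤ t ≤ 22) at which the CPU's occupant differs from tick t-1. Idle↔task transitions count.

context switches = 6

t=0: ready={A} → run A
t=1: ready={A} → run A
t=2: ready={A} → run A
t=3: ready={A,B,D} → run B
t=4: ready={A,B,D,G} → run G
t=5: ready={A,B,D,G} → run G
t=6: ready={A,B,D,G} → run G
t=7: ready={A,B,D} → run B
t=8: ready={A,B,D} → run B
t=9: ready={A,B,D} → run B
t=10: ready={A,B,D} → run B
t=11: ready={A,D} → run A
t=12: ready={A,D} → run A
t=13: ready={A,D} → run A
t=14: ready={D} → run D
t=15: ready={D} → run D
t=16: ready={D} → run D
t=17: ready={D} → run D
t=18: ready={D} → run D
t=19: (idle)
t=20: (idle)
t=21: (idle)
t=22: (idle)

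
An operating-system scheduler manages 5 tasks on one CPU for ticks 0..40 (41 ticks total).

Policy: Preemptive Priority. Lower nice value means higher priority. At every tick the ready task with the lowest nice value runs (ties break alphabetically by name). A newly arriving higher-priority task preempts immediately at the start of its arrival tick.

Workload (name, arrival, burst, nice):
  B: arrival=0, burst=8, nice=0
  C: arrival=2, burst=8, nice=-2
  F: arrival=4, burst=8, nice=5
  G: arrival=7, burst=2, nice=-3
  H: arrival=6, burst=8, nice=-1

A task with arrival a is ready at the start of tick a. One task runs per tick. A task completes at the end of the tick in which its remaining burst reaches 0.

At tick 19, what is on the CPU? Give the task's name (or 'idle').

running at tick 19 = H

t=0: ready={B} → run B
t=1: ready={B} → run B
t=2: ready={B,C} → run C
t=3: ready={B,C} → run C
t=4: ready={B,C,F} → run C
t=5: ready={B,C,F} → run C
t=6: ready={B,C,F,H} → run C
t=7: ready={B,C,F,G,H} → run G
t=8: ready={B,C,F,G,H} → run G
t=9: ready={B,C,F,H} → run C
t=10: ready={B,C,F,H} → run C
t=11: ready={B,C,F,H} → run C
t=12: ready={B,F,H} → run H
t=13: ready={B,F,H} → run H
t=14: ready={B,F,H} → run H
t=15: ready={B,F,H} → run H
t=16: ready={B,F,H} → run H
t=17: ready={B,F,H} → run H
t=18: ready={B,F,H} → run H
t=19: ready={B,F,H} → run H
t=20: ready={B,F} → run B
t=21: ready={B,F} → run B
t=22: ready={B,F} → run B
t=23: ready={B,F} → run B
t=24: ready={B,F} → run B
t=25: ready={B,F} → run B
t=26: ready={F} → run F
t=27: ready={F} → run F
t=28: ready={F} → run F
t=29: ready={F} → run F
t=30: ready={F} → run F
t=31: ready={F} → run F
t=32: ready={F} → run F
t=33: ready={F} → run F
t=34: (idle)
t=35: (idle)
t=36: (idle)
t=37: (idle)
t=38: (idle)
t=39: (idle)
t=40: (idle)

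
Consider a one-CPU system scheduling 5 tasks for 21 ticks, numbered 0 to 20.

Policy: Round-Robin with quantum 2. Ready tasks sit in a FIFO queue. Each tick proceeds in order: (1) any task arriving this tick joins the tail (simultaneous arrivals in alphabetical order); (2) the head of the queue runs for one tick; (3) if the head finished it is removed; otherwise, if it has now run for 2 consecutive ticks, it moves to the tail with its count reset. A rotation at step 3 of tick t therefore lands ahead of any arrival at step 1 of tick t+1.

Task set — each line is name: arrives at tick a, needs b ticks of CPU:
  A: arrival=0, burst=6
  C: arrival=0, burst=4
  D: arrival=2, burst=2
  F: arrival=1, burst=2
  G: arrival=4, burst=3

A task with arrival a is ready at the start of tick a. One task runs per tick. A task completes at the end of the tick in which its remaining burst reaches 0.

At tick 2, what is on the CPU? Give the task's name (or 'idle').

t=0: queue=[A,C] q_used=0 → run A
t=1: queue=[A,C,F] q_used=1 → run A
t=2: queue=[C,F,A,D] q_used=0 → run C
t=3: queue=[C,F,A,D] q_used=1 → run C
t=4: queue=[F,A,D,C,G] q_used=0 → run F
t=5: queue=[F,A,D,C,G] q_used=1 → run F
t=6: queue=[A,D,C,G] q_used=0 → run A
t=7: queue=[A,D,C,G] q_used=1 → run A
t=8: queue=[D,C,G,A] q_used=0 → run D
t=9: queue=[D,C,G,A] q_used=1 → run D
t=10: queue=[C,G,A] q_used=0 → run C
t=11: queue=[C,G,A] q_used=1 → run C
t=12: queue=[G,A] q_used=0 → run G
t=13: queue=[G,A] q_used=1 → run G
t=14: queue=[A,G] q_used=0 → run A
t=15: queue=[A,G] q_used=1 → run A
t=16: queue=[G] q_used=0 → run G
t=17: (idle)
t=18: (idle)
t=19: (idle)
t=20: (idle)

running at tick 2 = C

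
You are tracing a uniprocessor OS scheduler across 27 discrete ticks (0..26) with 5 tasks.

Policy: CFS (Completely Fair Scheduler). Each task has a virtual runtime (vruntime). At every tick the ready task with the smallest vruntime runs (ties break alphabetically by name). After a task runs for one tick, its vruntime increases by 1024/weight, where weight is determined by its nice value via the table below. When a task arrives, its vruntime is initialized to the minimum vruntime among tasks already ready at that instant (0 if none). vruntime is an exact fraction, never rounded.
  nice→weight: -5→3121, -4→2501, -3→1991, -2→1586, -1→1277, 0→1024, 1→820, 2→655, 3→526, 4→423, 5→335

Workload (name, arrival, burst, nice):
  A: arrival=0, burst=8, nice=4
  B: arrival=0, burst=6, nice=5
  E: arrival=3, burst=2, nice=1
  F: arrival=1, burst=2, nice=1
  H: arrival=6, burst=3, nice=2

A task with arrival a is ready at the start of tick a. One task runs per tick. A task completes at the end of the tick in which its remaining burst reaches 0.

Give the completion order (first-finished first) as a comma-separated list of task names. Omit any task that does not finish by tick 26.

t=0: vr[A=0 B=0] → run A
t=1: vr[A=1024/423 B=0 F=0] → run B
t=2: vr[A=1024/423 B=1024/335 F=0] → run F
t=3: vr[A=1024/423 B=1024/335 E=256/205 F=256/205] → run E
t=4: vr[A=1024/423 B=1024/335 E=512/205 F=256/205] → run F
t=5: vr[A=1024/423 B=1024/335 E=512/205] → run A
t=6: vr[A=2048/423 B=1024/335 E=512/205 H=512/205] → run E
t=7: vr[A=2048/423 B=1024/335 H=512/205] → run H
t=8: vr[A=2048/423 B=1024/335 H=109056/26855] → run B
t=9: vr[A=2048/423 B=2048/335 H=109056/26855] → run H
t=10: vr[A=2048/423 B=2048/335 H=30208/5371] → run A
t=11: vr[A=1024/141 B=2048/335 H=30208/5371] → run H
t=12: vr[A=1024/141 B=2048/335] → run B
t=13: vr[A=1024/141 B=3072/335] → run A
t=14: vr[A=4096/423 B=3072/335] → run B
t=15: vr[A=4096/423 B=4096/335] → run A
t=16: vr[A=5120/423 B=4096/335] → run A
t=17: vr[A=2048/141 B=4096/335] → run B
t=18: vr[A=2048/141 B=1024/67] → run A
t=19: vr[A=7168/423 B=1024/67] → run B
t=20: vr[A=7168/423] → run A
t=21: (idle)
t=22: (idle)
t=23: (idle)
t=24: (idle)
t=25: (idle)
t=26: (idle)

completion order = F, E, H, B, A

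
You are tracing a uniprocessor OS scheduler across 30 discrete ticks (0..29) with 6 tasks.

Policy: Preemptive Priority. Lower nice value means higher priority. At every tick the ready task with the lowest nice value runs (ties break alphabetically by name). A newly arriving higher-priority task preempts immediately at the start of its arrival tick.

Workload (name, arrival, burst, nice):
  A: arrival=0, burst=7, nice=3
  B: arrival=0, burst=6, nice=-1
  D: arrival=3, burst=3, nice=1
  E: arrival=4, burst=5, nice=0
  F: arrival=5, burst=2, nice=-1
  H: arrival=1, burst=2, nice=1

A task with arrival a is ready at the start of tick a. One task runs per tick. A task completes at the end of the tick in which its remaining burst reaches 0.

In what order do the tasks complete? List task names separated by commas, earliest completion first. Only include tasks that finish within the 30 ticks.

completion order = B, F, E, D, H, A

t=0: ready={A,B} → run B
t=1: ready={A,B,H} → run B
t=2: ready={A,B,H} → run B
t=3: ready={A,B,D,H} → run B
t=4: ready={A,B,D,E,H} → run B
t=5: ready={A,B,D,E,F,H} → run B
t=6: ready={A,D,E,F,H} → run F
t=7: ready={A,D,E,F,H} → run F
t=8: ready={A,D,E,H} → run E
t=9: ready={A,D,E,H} → run E
t=10: ready={A,D,E,H} → run E
t=11: ready={A,D,E,H} → run E
t=12: ready={A,D,E,H} → run E
t=13: ready={A,D,H} → run D
t=14: ready={A,D,H} → run D
t=15: ready={A,D,H} → run D
t=16: ready={A,H} → run H
t=17: ready={A,H} → run H
t=18: ready={A} → run A
t=19: ready={A} → run A
t=20: ready={A} → run A
t=21: ready={A} → run A
t=22: ready={A} → run A
t=23: ready={A} → run A
t=24: ready={A} → run A
t=25: (idle)
t=26: (idle)
t=27: (idle)
t=28: (idle)
t=29: (idle)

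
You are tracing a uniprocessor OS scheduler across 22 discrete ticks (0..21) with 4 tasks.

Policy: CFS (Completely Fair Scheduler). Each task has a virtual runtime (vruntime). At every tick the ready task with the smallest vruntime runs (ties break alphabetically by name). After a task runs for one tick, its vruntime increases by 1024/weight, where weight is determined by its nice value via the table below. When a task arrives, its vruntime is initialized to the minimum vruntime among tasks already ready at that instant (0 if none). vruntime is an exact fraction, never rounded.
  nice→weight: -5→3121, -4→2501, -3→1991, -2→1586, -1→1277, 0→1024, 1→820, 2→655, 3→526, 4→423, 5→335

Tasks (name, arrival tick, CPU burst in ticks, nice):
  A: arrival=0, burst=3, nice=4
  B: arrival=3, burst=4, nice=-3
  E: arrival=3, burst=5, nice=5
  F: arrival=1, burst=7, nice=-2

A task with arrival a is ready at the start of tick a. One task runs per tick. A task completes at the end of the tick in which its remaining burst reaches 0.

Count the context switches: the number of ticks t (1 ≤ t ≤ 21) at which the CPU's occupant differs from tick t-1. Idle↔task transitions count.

t=0: vr[A=0] → run A
t=1: vr[A=1024/423 F=1024/423] → run A
t=2: vr[A=2048/423 F=1024/423] → run F
t=3: vr[A=2048/423 B=1028608/335439 E=1028608/335439 F=1028608/335439] → run B
t=4: vr[A=2048/423 B=2391448064/667859049 E=1028608/335439 F=1028608/335439] → run E
t=5: vr[A=2048/423 B=2391448064/667859049 E=688073216/112372065 F=1028608/335439] → run F
t=6: vr[A=2048/423 B=2391448064/667859049 E=688073216/112372065 F=1245184/335439] → run B
t=7: vr[A=2048/423 B=2734937600/667859049 E=688073216/112372065 F=1245184/335439] → run F
t=8: vr[A=2048/423 B=2734937600/667859049 E=688073216/112372065 F=1461760/335439] → run B
t=9: vr[A=2048/423 B=3078427136/667859049 E=688073216/112372065 F=1461760/335439] → run F
t=10: vr[A=2048/423 B=3078427136/667859049 E=688073216/112372065 F=1678336/335439] → run B
t=11: vr[A=2048/423 E=688073216/112372065 F=1678336/335439] → run A
t=12: vr[E=688073216/112372065 F=1678336/335439] → run F
t=13: vr[E=688073216/112372065 F=1894912/335439] → run F
t=14: vr[E=688073216/112372065 F=2111488/335439] → run E
t=15: vr[E=1031562752/112372065 F=2111488/335439] → run F
t=16: vr[E=1031562752/112372065] → run E
t=17: vr[E=1375052288/112372065] → run E
t=18: vr[E=1718541824/112372065] → run E
t=19: (idle)
t=20: (idle)
t=21: (idle)

context switches = 15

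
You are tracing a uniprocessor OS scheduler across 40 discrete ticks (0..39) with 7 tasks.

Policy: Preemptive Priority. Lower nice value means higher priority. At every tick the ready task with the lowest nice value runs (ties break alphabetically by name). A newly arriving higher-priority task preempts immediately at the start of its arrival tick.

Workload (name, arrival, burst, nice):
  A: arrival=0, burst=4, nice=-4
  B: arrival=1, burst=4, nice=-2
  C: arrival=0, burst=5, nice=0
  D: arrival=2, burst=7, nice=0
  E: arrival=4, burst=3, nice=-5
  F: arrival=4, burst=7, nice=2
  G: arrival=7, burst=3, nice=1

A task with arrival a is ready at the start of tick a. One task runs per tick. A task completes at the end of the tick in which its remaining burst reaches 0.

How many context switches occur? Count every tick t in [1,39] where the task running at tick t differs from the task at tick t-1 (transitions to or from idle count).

context switches = 7

t=0: ready={A,C} → run A
t=1: ready={A,B,C} → run A
t=2: ready={A,B,C,D} → run A
t=3: ready={A,B,C,D} → run A
t=4: ready={B,C,D,E,F} → run E
t=5: ready={B,C,D,E,F} → run E
t=6: ready={B,C,D,E,F} → run E
t=7: ready={B,C,D,F,G} → run B
t=8: ready={B,C,D,F,G} → run B
t=9: ready={B,C,D,F,G} → run B
t=10: ready={B,C,D,F,G} → run B
t=11: ready={C,D,F,G} → run C
t=12: ready={C,D,F,G} → run C
t=13: ready={C,D,F,G} → run C
t=14: ready={C,D,F,G} → run C
t=15: ready={C,D,F,G} → run C
t=16: ready={D,F,G} → run D
t=17: ready={D,F,G} → run D
t=18: ready={D,F,G} → run D
t=19: ready={D,F,G} → run D
t=20: ready={D,F,G} → run D
t=21: ready={D,F,G} → run D
t=22: ready={D,F,G} → run D
t=23: ready={F,G} → run G
t=24: ready={F,G} → run G
t=25: ready={F,G} → run G
t=26: ready={F} → run F
t=27: ready={F} → run F
t=28: ready={F} → run F
t=29: ready={F} → run F
t=30: ready={F} → run F
t=31: ready={F} → run F
t=32: ready={F} → run F
t=33: (idle)
t=34: (idle)
t=35: (idle)
t=36: (idle)
t=37: (idle)
t=38: (idle)
t=39: (idle)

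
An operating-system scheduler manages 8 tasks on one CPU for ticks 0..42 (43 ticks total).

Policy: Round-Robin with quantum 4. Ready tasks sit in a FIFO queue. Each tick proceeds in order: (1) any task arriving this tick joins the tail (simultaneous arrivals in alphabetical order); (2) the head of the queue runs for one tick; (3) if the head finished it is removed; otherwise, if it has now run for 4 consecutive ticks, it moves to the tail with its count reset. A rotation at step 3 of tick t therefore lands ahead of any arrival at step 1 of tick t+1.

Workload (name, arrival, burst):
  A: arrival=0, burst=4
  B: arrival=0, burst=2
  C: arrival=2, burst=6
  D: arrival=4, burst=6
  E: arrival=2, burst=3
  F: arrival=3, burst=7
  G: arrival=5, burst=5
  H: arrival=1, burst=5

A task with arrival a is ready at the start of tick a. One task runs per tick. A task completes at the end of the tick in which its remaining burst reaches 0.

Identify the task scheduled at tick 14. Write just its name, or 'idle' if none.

running at tick 14 = E

t=0: queue=[A,B] q_used=0 → run A
t=1: queue=[A,B,H] q_used=1 → run A
t=2: queue=[A,B,H,C,E] q_used=2 → run A
t=3: queue=[A,B,H,C,E,F] q_used=3 → run A
t=4: queue=[B,H,C,E,F,D] q_used=0 → run B
t=5: queue=[B,H,C,E,F,D,G] q_used=1 → run B
t=6: queue=[H,C,E,F,D,G] q_used=0 → run H
t=7: queue=[H,C,E,F,D,G] q_used=1 → run H
t=8: queue=[H,C,E,F,D,G] q_used=2 → run H
t=9: queue=[H,C,E,F,D,G] q_used=3 → run H
t=10: queue=[C,E,F,D,G,H] q_used=0 → run C
t=11: queue=[C,E,F,D,G,H] q_used=1 → run C
t=12: queue=[C,E,F,D,G,H] q_used=2 → run C
t=13: queue=[C,E,F,D,G,H] q_used=3 → run C
t=14: queue=[E,F,D,G,H,C] q_used=0 → run E
t=15: queue=[E,F,D,G,H,C] q_used=1 → run E
t=16: queue=[E,F,D,G,H,C] q_used=2 → run E
t=17: queue=[F,D,G,H,C] q_used=0 → run F
t=18: queue=[F,D,G,H,C] q_used=1 → run F
t=19: queue=[F,D,G,H,C] q_used=2 → run F
t=20: queue=[F,D,G,H,C] q_used=3 → run F
t=21: queue=[D,G,H,C,F] q_used=0 → run D
t=22: queue=[D,G,H,C,F] q_used=1 → run D
t=23: queue=[D,G,H,C,F] q_used=2 → run D
t=24: queue=[D,G,H,C,F] q_used=3 → run D
t=25: queue=[G,H,C,F,D] q_used=0 → run G
t=26: queue=[G,H,C,F,D] q_used=1 → run G
t=27: queue=[G,H,C,F,D] q_used=2 → run G
t=28: queue=[G,H,C,F,D] q_used=3 → run G
t=29: queue=[H,C,F,D,G] q_used=0 → run H
t=30: queue=[C,F,D,G] q_used=0 → run C
t=31: queue=[C,F,D,G] q_used=1 → run C
t=32: queue=[F,D,G] q_used=0 → run F
t=33: queue=[F,D,G] q_used=1 → run F
t=34: queue=[F,D,G] q_used=2 → run F
t=35: queue=[D,G] q_used=0 → run D
t=36: queue=[D,G] q_used=1 → run D
t=37: queue=[G] q_used=0 → run G
t=38: (idle)
t=39: (idle)
t=40: (idle)
t=41: (idle)
t=42: (idle)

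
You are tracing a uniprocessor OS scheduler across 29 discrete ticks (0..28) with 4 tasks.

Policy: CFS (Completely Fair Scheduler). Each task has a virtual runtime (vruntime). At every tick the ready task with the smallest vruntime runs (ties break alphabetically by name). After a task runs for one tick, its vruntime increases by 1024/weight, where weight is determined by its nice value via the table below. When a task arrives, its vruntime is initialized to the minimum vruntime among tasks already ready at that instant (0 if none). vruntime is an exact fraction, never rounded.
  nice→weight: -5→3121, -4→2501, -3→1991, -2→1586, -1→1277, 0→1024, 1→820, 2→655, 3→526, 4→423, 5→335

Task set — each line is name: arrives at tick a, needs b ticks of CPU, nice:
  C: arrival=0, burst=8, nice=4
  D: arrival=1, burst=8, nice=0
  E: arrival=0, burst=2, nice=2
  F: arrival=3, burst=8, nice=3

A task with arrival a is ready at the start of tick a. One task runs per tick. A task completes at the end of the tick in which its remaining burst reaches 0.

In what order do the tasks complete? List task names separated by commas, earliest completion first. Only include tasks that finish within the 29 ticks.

t=0: vr[C=0 E=0] → run C
t=1: vr[C=1024/423 D=0 E=0] → run D
t=2: vr[C=1024/423 D=1 E=0] → run E
t=3: vr[C=1024/423 D=1 E=1024/655 F=1] → run D
t=4: vr[C=1024/423 D=2 E=1024/655 F=1] → run F
t=5: vr[C=1024/423 D=2 E=1024/655 F=775/263] → run E
t=6: vr[C=1024/423 D=2 F=775/263] → run D
t=7: vr[C=1024/423 D=3 F=775/263] → run C
t=8: vr[C=2048/423 D=3 F=775/263] → run F
t=9: vr[C=2048/423 D=3 F=1287/263] → run D
t=10: vr[C=2048/423 D=4 F=1287/263] → run D
t=11: vr[C=2048/423 D=5 F=1287/263] → run C
t=12: vr[C=1024/141 D=5 F=1287/263] → run F
t=13: vr[C=1024/141 D=5 F=1799/263] → run D
t=14: vr[C=1024/141 D=6 F=1799/263] → run D
t=15: vr[C=1024/141 D=7 F=1799/263] → run F
t=16: vr[C=1024/141 D=7 F=2311/263] → run D
t=17: vr[C=1024/141 F=2311/263] → run C
t=18: vr[C=4096/423 F=2311/263] → run F
t=19: vr[C=4096/423 F=2823/263] → run C
t=20: vr[C=5120/423 F=2823/263] → run F
t=21: vr[C=5120/423 F=3335/263] → run C
t=22: vr[C=2048/141 F=3335/263] → run F
t=23: vr[C=2048/141 F=3847/263] → run C
t=24: vr[C=7168/423 F=3847/263] → run F
t=25: vr[C=7168/423] → run C
t=26: (idle)
t=27: (idle)
t=28: (idle)

completion order = E, D, F, C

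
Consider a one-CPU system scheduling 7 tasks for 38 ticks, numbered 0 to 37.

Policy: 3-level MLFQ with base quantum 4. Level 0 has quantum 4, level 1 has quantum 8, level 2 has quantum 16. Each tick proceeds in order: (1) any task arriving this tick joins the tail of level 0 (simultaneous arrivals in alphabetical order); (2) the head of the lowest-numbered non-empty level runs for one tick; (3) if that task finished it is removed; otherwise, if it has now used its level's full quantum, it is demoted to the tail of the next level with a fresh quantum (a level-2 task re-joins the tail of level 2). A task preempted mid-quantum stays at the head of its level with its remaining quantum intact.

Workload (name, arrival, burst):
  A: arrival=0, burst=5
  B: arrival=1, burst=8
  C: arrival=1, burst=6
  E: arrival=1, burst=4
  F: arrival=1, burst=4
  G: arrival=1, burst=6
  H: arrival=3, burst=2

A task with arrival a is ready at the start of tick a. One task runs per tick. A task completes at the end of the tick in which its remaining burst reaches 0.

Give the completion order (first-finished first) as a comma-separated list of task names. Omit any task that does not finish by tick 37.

t=0: L0/L1/L2 = A/-/- → run A
t=1: L0/L1/L2 = ABCEFG/-/- → run A
t=2: L0/L1/L2 = ABCEFG/-/- → run A
t=3: L0/L1/L2 = ABCEFGH/-/- → run A
t=4: L0/L1/L2 = BCEFGH/A/- → run B
t=5: L0/L1/L2 = BCEFGH/A/- → run B
t=6: L0/L1/L2 = BCEFGH/A/- → run B
t=7: L0/L1/L2 = BCEFGH/A/- → run B
t=8: L0/L1/L2 = CEFGH/AB/- → run C
t=9: L0/L1/L2 = CEFGH/AB/- → run C
t=10: L0/L1/L2 = CEFGH/AB/- → run C
t=11: L0/L1/L2 = CEFGH/AB/- → run C
t=12: L0/L1/L2 = EFGH/ABC/- → run E
t=13: L0/L1/L2 = EFGH/ABC/- → run E
t=14: L0/L1/L2 = EFGH/ABC/- → run E
t=15: L0/L1/L2 = EFGH/ABC/- → run E
t=16: L0/L1/L2 = FGH/ABC/- → run F
t=17: L0/L1/L2 = FGH/ABC/- → run F
t=18: L0/L1/L2 = FGH/ABC/- → run F
t=19: L0/L1/L2 = FGH/ABC/- → run F
t=20: L0/L1/L2 = GH/ABC/- → run G
t=21: L0/L1/L2 = GH/ABC/- → run G
t=22: L0/L1/L2 = GH/ABC/- → run G
t=23: L0/L1/L2 = GH/ABC/- → run G
t=24: L0/L1/L2 = H/ABCG/- → run H
t=25: L0/L1/L2 = H/ABCG/- → run H
t=26: L0/L1/L2 = -/ABCG/- → run A
t=27: L0/L1/L2 = -/BCG/- → run B
t=28: L0/L1/L2 = -/BCG/- → run B
t=29: L0/L1/L2 = -/BCG/- → run B
t=30: L0/L1/L2 = -/BCG/- → run B
t=31: L0/L1/L2 = -/CG/- → run C
t=32: L0/L1/L2 = -/CG/- → run C
t=33: L0/L1/L2 = -/G/- → run G
t=34: L0/L1/L2 = -/G/- → run G
t=35: (idle)
t=36: (idle)
t=37: (idle)

completion order = E, F, H, A, B, C, G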